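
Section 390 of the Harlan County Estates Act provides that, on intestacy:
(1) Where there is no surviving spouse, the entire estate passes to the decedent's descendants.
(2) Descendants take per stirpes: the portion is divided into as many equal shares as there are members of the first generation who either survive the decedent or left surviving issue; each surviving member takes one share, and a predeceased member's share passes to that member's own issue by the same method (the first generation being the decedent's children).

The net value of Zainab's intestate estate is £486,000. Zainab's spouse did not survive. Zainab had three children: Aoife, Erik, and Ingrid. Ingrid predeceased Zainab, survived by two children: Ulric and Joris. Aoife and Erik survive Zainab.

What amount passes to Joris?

Joris receives £81,000.

The entire £486,000 passes to the descendants.
That amount (£486,000) is divided into 3 shares of £162,000: Aoife and Erik each take £162,000; Ingrid's £162,000 share passes to Ingrid's issue.
Ingrid's share (£162,000) is divided into 2 shares of £81,000: Ulric and Joris each take £81,000.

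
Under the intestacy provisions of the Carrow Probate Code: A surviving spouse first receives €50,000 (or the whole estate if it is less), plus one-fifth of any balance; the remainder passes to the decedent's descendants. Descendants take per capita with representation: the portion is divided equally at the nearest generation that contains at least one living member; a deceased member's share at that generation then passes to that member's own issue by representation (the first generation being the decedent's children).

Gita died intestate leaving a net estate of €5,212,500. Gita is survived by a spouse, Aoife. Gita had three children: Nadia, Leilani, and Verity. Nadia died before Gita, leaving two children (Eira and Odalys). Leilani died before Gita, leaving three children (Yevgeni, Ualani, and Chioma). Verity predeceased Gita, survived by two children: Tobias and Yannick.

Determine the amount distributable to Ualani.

Aoife first takes €50,000, leaving a balance of €5,162,500. Aoife then takes one-fifth of the balance (€1,032,500), for a total of €1,082,500. The remaining €4,130,000 passes to the descendants.
No child survives, so the initial division is made at the grandchildren's generation.
The descendants' portion (€4,130,000) is divided into 7 shares of €590,000: Eira, Odalys, Yevgeni, Ualani, Chioma, Tobias, and Yannick each take €590,000.

Ualani receives €590,000.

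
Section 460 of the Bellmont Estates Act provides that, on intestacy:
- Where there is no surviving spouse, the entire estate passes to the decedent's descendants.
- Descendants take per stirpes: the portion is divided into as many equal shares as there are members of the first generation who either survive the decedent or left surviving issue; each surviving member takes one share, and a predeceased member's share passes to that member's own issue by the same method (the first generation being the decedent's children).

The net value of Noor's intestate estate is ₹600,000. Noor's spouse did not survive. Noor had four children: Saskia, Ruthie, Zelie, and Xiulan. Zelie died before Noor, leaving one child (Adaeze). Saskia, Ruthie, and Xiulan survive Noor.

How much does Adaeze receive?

Adaeze receives ₹150,000.

The entire ₹600,000 passes to the descendants.
That amount (₹600,000) is divided into 4 shares of ₹150,000: Saskia, Ruthie, and Xiulan each take ₹150,000; Zelie's ₹150,000 share passes to Zelie's issue.
Zelie's share (₹150,000) passes entirely to Adaeze.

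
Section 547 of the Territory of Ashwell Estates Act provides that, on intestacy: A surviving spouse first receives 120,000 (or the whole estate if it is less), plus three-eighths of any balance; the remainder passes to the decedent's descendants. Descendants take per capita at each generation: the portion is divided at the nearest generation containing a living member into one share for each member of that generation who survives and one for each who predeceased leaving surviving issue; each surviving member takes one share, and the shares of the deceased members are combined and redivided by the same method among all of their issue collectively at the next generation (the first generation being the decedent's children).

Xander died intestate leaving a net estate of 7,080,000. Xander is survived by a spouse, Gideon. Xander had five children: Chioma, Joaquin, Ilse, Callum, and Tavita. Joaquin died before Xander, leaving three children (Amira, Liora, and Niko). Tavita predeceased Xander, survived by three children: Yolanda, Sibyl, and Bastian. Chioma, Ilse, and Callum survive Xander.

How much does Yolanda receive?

Gideon first takes 120,000, leaving a balance of 6,960,000. Gideon then takes three-eighths of the balance (2,610,000), for a total of 2,730,000. The remaining 4,350,000 passes to the descendants.
The descendants' portion (4,350,000) is divided at the children's generation into 5 shares of 870,000. Chioma, Ilse, and Callum each take 870,000. The 2 shares of the deceased (Joaquin and Tavita) are combined into a pool of 1,740,000.
That pool (1,740,000) is divided at the grandchildren's generation equally among Amira, Liora, Niko, Yolanda, Sibyl, and Bastian: 290,000 each.

Yolanda receives 290,000.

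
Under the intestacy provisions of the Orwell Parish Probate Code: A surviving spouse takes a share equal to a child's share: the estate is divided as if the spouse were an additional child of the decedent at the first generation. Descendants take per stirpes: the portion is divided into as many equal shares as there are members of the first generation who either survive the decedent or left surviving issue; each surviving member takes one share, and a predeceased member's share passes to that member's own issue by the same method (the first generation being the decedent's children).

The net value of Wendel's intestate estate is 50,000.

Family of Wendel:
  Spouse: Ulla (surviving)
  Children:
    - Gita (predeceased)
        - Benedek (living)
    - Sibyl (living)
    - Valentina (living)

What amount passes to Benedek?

The spouse counts as an additional share at the children's level, so there are 4 primary shares of 12,500. Ulla takes one such share (12,500).
The children's combined portion (37,500) is divided into 3 shares of 12,500: Sibyl and Valentina each take 12,500; Gita's 12,500 share passes to Gita's issue.
Gita's share (12,500) passes entirely to Benedek.

Benedek receives 12,500.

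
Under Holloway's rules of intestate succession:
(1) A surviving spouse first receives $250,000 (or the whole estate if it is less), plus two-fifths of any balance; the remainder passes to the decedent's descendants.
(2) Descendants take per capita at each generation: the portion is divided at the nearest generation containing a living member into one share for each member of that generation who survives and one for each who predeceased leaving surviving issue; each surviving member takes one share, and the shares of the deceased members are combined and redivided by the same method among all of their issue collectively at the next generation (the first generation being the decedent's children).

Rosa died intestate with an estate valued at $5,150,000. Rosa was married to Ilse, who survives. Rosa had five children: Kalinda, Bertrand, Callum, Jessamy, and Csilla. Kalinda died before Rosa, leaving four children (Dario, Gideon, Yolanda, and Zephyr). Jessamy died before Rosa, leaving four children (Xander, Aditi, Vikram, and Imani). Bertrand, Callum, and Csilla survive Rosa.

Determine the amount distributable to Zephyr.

Ilse first takes $250,000, leaving a balance of $4,900,000. Ilse then takes two-fifths of the balance ($1,960,000), for a total of $2,210,000. The remaining $2,940,000 passes to the descendants.
The descendants' portion ($2,940,000) is divided at the children's generation into 5 shares of $588,000. Bertrand, Callum, and Csilla each take $588,000. The 2 shares of the deceased (Kalinda and Jessamy) are combined into a pool of $1,176,000.
That pool ($1,176,000) is divided at the grandchildren's generation equally among Dario, Gideon, Yolanda, Zephyr, Xander, Aditi, Vikram, and Imani: $147,000 each.

Zephyr receives $147,000.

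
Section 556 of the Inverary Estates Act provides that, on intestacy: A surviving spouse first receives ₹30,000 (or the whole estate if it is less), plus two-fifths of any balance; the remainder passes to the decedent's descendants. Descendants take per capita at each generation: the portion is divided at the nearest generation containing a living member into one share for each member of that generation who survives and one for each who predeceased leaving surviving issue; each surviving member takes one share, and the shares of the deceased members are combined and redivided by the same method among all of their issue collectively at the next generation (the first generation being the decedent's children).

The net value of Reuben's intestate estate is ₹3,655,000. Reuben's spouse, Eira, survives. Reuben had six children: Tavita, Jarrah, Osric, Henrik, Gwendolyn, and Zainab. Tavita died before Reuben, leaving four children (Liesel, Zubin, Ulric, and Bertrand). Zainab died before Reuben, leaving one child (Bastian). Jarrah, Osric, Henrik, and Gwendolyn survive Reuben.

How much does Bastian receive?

Eira first takes ₹30,000, leaving a balance of ₹3,625,000. Eira then takes two-fifths of the balance (₹1,450,000), for a total of ₹1,480,000. The remaining ₹2,175,000 passes to the descendants.
The descendants' portion (₹2,175,000) is divided at the children's generation into 6 shares of ₹362,500. Jarrah, Osric, Henrik, and Gwendolyn each take ₹362,500. The 2 shares of the deceased (Tavita and Zainab) are combined into a pool of ₹725,000.
That pool (₹725,000) is divided at the grandchildren's generation equally among Liesel, Zubin, Ulric, Bertrand, and Bastian: ₹145,000 each.

Bastian receives ₹145,000.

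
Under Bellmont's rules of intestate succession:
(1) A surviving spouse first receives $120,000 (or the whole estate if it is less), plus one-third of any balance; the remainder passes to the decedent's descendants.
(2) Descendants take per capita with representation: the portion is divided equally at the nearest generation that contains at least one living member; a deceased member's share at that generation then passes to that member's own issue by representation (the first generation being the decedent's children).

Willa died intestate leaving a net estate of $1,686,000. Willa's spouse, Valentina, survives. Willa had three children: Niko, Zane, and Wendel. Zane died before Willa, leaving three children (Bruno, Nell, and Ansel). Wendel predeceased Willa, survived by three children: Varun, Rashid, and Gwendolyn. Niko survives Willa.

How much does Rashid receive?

Valentina first takes $120,000, leaving a balance of $1,566,000. Valentina then takes one-third of the balance ($522,000), for a total of $642,000. The remaining $1,044,000 passes to the descendants.
The descendants' portion ($1,044,000) is divided into 3 shares of $348,000: Niko takes $348,000; Zane's $348,000 share passes to Zane's issue; Wendel's $348,000 share passes to Wendel's issue.
Zane's share ($348,000) is divided into 3 shares of $116,000: Bruno, Nell, and Ansel each take $116,000.
Wendel's share ($348,000) is divided into 3 shares of $116,000: Varun, Rashid, and Gwendolyn each take $116,000.

Rashid receives $116,000.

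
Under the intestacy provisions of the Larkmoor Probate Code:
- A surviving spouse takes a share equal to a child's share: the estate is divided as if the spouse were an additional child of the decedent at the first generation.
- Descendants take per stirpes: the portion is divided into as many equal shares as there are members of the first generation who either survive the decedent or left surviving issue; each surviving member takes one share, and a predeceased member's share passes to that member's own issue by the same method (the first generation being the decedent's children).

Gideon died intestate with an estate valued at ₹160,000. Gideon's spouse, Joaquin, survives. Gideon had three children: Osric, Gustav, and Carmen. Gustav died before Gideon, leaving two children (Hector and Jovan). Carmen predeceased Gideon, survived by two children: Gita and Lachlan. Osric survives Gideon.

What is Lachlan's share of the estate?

Lachlan receives ₹20,000.

The spouse counts as an additional share at the children's level, so there are 4 primary shares of ₹40,000. Joaquin takes one such share (₹40,000).
The children's combined portion (₹120,000) is divided into 3 shares of ₹40,000: Osric takes ₹40,000; Gustav's ₹40,000 share passes to Gustav's issue; Carmen's ₹40,000 share passes to Carmen's issue.
Gustav's share (₹40,000) is divided into 2 shares of ₹20,000: Hector and Jovan each take ₹20,000.
Carmen's share (₹40,000) is divided into 2 shares of ₹20,000: Gita and Lachlan each take ₹20,000.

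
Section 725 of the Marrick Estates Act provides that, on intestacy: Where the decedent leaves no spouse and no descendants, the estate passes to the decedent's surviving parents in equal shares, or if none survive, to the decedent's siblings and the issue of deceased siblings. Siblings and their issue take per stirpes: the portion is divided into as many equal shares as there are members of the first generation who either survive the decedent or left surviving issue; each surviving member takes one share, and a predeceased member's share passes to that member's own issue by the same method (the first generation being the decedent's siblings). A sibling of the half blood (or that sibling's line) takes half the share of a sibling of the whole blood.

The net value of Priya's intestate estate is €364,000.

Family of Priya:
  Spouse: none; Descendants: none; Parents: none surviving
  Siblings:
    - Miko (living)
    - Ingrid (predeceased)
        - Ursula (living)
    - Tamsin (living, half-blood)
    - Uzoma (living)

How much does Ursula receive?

Ursula receives €104,000.

The entire €364,000 passes to the siblings and their issue.
Counting each half-blood sibling's line as half a unit, there are 7/2 units in €364,000, so one unit is €104,000. Whole-blood lines (Miko, Ingrid, and Uzoma) take €104,000 each; half-blood lines (Tamsin) take €52,000 each.
Ingrid's share (€104,000) passes entirely to Ursula.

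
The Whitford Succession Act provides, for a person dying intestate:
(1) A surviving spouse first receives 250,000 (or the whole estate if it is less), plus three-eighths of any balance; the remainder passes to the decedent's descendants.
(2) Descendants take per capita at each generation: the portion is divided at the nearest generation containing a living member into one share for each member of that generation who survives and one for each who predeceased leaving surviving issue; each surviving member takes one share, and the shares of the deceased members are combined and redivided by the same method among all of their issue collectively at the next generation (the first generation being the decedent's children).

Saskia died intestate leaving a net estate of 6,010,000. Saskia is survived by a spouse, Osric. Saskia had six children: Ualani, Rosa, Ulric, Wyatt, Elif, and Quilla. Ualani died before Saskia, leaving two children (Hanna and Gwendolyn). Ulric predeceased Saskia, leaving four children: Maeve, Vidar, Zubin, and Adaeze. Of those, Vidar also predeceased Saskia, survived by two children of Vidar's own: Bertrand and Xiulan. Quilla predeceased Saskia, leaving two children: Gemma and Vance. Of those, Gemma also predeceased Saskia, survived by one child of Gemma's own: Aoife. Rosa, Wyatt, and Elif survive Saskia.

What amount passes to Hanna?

Hanna receives 225,000.

Osric first takes 250,000, leaving a balance of 5,760,000. Osric then takes three-eighths of the balance (2,160,000), for a total of 2,410,000. The remaining 3,600,000 passes to the descendants.
The descendants' portion (3,600,000) is divided at the children's generation into 6 shares of 600,000. Rosa, Wyatt, and Elif each take 600,000. The 3 shares of the deceased (Ualani, Ulric, and Quilla) are combined into a pool of 1,800,000.
That pool (1,800,000) is divided at the grandchildren's generation into 8 shares of 225,000. Hanna, Gwendolyn, Maeve, Zubin, Adaeze, and Vance each take 225,000. The 2 shares of the deceased (Vidar and Gemma) are combined into a pool of 450,000.
That pool (450,000) is divided at the great-grandchildren's generation equally among Bertrand, Xiulan, and Aoife: 150,000 each.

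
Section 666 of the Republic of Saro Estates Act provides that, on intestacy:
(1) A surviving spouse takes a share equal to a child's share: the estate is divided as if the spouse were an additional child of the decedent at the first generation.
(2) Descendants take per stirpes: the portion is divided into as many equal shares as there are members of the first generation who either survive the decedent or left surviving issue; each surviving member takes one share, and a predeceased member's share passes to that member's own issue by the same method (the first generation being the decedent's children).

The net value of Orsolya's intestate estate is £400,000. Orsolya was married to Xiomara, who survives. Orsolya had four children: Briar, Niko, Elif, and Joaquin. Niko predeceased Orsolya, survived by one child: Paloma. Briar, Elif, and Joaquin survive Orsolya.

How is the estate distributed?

Xiomara: £80,000; Briar: £80,000; Paloma: £80,000; Elif: £80,000; Joaquin: £80,000

The spouse counts as an additional share at the children's level, so there are 5 primary shares of £80,000. Xiomara takes one such share (£80,000).
The children's combined portion (£320,000) is divided into 4 shares of £80,000: Briar, Elif, and Joaquin each take £80,000; Niko's £80,000 share passes to Niko's issue.
Niko's share (£80,000) passes entirely to Paloma.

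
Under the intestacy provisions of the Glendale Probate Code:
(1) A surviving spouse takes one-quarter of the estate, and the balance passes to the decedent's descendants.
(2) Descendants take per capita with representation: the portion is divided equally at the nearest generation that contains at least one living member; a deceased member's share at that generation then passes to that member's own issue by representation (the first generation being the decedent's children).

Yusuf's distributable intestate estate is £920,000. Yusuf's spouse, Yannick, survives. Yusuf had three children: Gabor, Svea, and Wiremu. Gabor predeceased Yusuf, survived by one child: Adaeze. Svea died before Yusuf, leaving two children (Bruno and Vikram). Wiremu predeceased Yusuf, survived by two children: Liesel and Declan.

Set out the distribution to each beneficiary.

Yannick takes one-quarter of £920,000 = £230,000. The remaining £690,000 passes to the descendants.
No child survives, so the initial division is made at the grandchildren's generation.
The descendants' portion (£690,000) is divided into 5 shares of £138,000: Adaeze, Bruno, Vikram, Liesel, and Declan each take £138,000.

Yannick: £230,000; Adaeze: £138,000; Bruno: £138,000; Vikram: £138,000; Liesel: £138,000; Declan: £138,000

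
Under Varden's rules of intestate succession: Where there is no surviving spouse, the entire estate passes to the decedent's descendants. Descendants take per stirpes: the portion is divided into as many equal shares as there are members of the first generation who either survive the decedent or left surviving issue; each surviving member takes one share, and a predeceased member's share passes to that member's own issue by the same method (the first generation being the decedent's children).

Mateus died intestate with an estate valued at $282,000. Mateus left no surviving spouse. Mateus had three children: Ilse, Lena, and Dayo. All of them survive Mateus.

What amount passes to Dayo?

Dayo receives $94,000.

The entire $282,000 passes to the descendants.
That amount ($282,000) is divided into 3 shares of $94,000: Ilse, Lena, and Dayo each take $94,000.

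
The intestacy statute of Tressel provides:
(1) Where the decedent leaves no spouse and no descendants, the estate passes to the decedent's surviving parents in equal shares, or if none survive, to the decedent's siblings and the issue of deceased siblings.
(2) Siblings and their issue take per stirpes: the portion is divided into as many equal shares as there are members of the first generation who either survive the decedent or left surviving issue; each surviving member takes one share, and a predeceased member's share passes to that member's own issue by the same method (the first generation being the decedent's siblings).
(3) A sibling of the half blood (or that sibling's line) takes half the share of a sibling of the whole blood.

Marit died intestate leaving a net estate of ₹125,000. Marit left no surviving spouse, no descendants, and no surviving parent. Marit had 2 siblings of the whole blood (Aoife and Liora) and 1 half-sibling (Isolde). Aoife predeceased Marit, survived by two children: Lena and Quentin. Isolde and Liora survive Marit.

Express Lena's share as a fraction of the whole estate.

The entire ₹125,000 passes to the siblings and their issue.
Counting each half-blood sibling's line as half a unit, there are 5/2 units in ₹125,000, so one unit is ₹50,000. Whole-blood lines (Aoife and Liora) take ₹50,000 each; half-blood lines (Isolde) take ₹25,000 each.
Aoife's share (₹50,000) is divided into 2 shares of ₹25,000: Lena and Quentin each take ₹25,000.

Lena receives 1/5 of the estate.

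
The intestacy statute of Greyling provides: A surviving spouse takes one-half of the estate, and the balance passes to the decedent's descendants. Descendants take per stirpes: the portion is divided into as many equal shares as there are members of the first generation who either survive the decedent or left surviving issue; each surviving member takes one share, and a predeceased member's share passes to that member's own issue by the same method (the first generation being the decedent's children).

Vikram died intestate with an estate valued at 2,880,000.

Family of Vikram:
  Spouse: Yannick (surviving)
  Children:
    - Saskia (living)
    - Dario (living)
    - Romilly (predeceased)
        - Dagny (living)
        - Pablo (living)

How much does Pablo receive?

Yannick takes one-half of 2,880,000 = 1,440,000. The remaining 1,440,000 passes to the descendants.
The descendants' portion (1,440,000) is divided into 3 shares of 480,000: Saskia and Dario each take 480,000; Romilly's 480,000 share passes to Romilly's issue.
Romilly's share (480,000) is divided into 2 shares of 240,000: Dagny and Pablo each take 240,000.

Pablo receives 240,000.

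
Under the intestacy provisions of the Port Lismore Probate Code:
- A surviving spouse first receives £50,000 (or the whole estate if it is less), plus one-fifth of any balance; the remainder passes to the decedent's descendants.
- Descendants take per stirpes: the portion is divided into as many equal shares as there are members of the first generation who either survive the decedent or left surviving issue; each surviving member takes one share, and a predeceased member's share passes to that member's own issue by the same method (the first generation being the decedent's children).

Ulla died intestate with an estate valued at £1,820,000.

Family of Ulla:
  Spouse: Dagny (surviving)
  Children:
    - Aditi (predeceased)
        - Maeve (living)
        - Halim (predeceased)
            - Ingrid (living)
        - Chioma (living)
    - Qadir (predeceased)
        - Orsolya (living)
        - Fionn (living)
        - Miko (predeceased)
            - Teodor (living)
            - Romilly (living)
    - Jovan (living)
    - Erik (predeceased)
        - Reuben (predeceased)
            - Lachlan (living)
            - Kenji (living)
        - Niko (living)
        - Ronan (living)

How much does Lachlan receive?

Dagny first takes £50,000, leaving a balance of £1,770,000. Dagny then takes one-fifth of the balance (£354,000), for a total of £404,000. The remaining £1,416,000 passes to the descendants.
The descendants' portion (£1,416,000) is divided into 4 shares of £354,000: Jovan takes £354,000; Aditi's £354,000 share passes to Aditi's issue; Qadir's £354,000 share passes to Qadir's issue; Erik's £354,000 share passes to Erik's issue.
Aditi's share (£354,000) is divided into 3 shares of £118,000: Maeve and Chioma each take £118,000; Halim's £118,000 share passes to Halim's issue.
Halim's share (£118,000) passes entirely to Ingrid.
Qadir's share (£354,000) is divided into 3 shares of £118,000: Orsolya and Fionn each take £118,000; Miko's £118,000 share passes to Miko's issue.
Miko's share (£118,000) is divided into 2 shares of £59,000: Teodor and Romilly each take £59,000.
Erik's share (£354,000) is divided into 3 shares of £118,000: Niko and Ronan each take £118,000; Reuben's £118,000 share passes to Reuben's issue.
Reuben's share (£118,000) is divided into 2 shares of £59,000: Lachlan and Kenji each take £59,000.

Lachlan receives £59,000.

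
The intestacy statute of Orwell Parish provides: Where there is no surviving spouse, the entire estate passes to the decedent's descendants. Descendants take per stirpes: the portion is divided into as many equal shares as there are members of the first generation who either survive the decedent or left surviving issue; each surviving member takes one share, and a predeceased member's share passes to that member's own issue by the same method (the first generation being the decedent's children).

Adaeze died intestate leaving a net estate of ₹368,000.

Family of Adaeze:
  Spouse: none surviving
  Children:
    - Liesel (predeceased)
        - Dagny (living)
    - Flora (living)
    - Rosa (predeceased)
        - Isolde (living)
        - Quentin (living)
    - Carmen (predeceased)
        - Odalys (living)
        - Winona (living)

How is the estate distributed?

The entire ₹368,000 passes to the descendants.
That amount (₹368,000) is divided into 4 shares of ₹92,000: Flora takes ₹92,000; Liesel's ₹92,000 share passes to Liesel's issue; Rosa's ₹92,000 share passes to Rosa's issue; Carmen's ₹92,000 share passes to Carmen's issue.
Liesel's share (₹92,000) passes entirely to Dagny.
Rosa's share (₹92,000) is divided into 2 shares of ₹46,000: Isolde and Quentin each take ₹46,000.
Carmen's share (₹92,000) is divided into 2 shares of ₹46,000: Odalys and Winona each take ₹46,000.

Dagny: ₹92,000; Flora: ₹92,000; Isolde: ₹46,000; Quentin: ₹46,000; Odalys: ₹46,000; Winona: ₹46,000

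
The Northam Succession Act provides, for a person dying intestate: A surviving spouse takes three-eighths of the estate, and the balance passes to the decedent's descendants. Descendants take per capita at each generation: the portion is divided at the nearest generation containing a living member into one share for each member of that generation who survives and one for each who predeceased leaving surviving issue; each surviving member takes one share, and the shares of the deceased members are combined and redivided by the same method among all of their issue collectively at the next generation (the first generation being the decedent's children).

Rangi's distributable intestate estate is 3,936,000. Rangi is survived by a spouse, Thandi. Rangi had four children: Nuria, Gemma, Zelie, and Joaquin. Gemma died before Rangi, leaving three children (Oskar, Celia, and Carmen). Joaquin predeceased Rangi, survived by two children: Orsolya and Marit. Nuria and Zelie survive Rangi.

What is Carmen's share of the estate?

Carmen receives 246,000.

Thandi takes three-eighths of 3,936,000 = 1,476,000. The remaining 2,460,000 passes to the descendants.
The descendants' portion (2,460,000) is divided at the children's generation into 4 shares of 615,000. Nuria and Zelie each take 615,000. The 2 shares of the deceased (Gemma and Joaquin) are combined into a pool of 1,230,000.
That pool (1,230,000) is divided at the grandchildren's generation equally among Oskar, Celia, Carmen, Orsolya, and Marit: 246,000 each.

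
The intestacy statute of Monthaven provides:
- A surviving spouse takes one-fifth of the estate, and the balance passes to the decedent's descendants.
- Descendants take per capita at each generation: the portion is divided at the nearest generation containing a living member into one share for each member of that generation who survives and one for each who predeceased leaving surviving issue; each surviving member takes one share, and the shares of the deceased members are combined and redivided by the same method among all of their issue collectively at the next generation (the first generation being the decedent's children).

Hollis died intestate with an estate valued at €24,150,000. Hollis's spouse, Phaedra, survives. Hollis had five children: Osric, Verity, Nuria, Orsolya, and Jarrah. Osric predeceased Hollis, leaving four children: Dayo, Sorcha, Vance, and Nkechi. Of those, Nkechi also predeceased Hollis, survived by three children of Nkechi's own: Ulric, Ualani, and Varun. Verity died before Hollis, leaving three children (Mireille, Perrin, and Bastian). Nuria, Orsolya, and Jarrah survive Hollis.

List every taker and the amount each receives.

Phaedra: €4,830,000; Dayo: €1,104,000; Sorcha: €1,104,000; Vance: €1,104,000; Ulric: €368,000; Ualani: €368,000; Varun: €368,000; Mireille: €1,104,000; Perrin: €1,104,000; Bastian: €1,104,000; Nuria: €3,864,000; Orsolya: €3,864,000; Jarrah: €3,864,000

Phaedra takes one-fifth of €24,150,000 = €4,830,000. The remaining €19,320,000 passes to the descendants.
The descendants' portion (€19,320,000) is divided at the children's generation into 5 shares of €3,864,000. Nuria, Orsolya, and Jarrah each take €3,864,000. The 2 shares of the deceased (Osric and Verity) are combined into a pool of €7,728,000.
That pool (€7,728,000) is divided at the grandchildren's generation into 7 shares of €1,104,000. Dayo, Sorcha, Vance, Mireille, Perrin, and Bastian each take €1,104,000. The remaining share for the deceased Nkechi (€1,104,000) is carried to the next generation.
That pool (€1,104,000) is divided at the great-grandchildren's generation equally among Ulric, Ualani, and Varun: €368,000 each.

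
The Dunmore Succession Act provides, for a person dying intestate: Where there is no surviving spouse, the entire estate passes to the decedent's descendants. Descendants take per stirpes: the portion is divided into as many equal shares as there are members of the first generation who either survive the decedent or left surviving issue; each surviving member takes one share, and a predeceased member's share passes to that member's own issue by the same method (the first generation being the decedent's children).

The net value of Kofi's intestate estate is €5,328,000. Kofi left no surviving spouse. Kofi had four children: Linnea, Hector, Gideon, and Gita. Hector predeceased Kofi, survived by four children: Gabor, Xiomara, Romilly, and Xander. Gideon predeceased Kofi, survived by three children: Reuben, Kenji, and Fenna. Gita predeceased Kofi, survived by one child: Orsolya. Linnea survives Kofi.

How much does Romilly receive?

Romilly receives €333,000.

The entire €5,328,000 passes to the descendants.
That amount (€5,328,000) is divided into 4 shares of €1,332,000: Linnea takes €1,332,000; Hector's €1,332,000 share passes to Hector's issue; Gideon's €1,332,000 share passes to Gideon's issue; Gita's €1,332,000 share passes to Gita's issue.
Hector's share (€1,332,000) is divided into 4 shares of €333,000: Gabor, Xiomara, Romilly, and Xander each take €333,000.
Gideon's share (€1,332,000) is divided into 3 shares of €444,000: Reuben, Kenji, and Fenna each take €444,000.
Gita's share (€1,332,000) passes entirely to Orsolya.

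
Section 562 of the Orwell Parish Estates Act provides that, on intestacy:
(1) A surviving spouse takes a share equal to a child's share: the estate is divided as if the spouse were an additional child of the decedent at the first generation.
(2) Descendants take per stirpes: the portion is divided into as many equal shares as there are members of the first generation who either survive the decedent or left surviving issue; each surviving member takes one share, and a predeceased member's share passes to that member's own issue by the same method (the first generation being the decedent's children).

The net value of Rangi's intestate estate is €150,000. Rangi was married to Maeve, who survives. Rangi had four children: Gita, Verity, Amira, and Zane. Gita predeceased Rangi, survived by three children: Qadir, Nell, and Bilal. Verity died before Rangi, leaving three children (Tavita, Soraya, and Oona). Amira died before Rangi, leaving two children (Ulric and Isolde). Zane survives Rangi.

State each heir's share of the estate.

Maeve: €30,000; Qadir: €10,000; Nell: €10,000; Bilal: €10,000; Tavita: €10,000; Soraya: €10,000; Oona: €10,000; Ulric: €15,000; Isolde: €15,000; Zane: €30,000

The spouse counts as an additional share at the children's level, so there are 5 primary shares of €30,000. Maeve takes one such share (€30,000).
The children's combined portion (€120,000) is divided into 4 shares of €30,000: Zane takes €30,000; Gita's €30,000 share passes to Gita's issue; Verity's €30,000 share passes to Verity's issue; Amira's €30,000 share passes to Amira's issue.
Gita's share (€30,000) is divided into 3 shares of €10,000: Qadir, Nell, and Bilal each take €10,000.
Verity's share (€30,000) is divided into 3 shares of €10,000: Tavita, Soraya, and Oona each take €10,000.
Amira's share (€30,000) is divided into 2 shares of €15,000: Ulric and Isolde each take €15,000.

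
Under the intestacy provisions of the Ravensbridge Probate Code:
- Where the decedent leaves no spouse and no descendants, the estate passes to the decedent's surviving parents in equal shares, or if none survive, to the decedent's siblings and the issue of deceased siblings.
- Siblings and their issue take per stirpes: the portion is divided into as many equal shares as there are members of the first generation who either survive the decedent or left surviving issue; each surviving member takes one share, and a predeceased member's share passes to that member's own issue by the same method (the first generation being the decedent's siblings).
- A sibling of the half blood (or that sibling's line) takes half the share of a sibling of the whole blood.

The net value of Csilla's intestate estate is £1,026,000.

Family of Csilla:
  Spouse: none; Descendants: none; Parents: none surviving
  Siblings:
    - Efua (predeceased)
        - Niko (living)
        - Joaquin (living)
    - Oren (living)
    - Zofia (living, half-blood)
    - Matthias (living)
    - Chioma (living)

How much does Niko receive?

Niko receives £114,000.

The entire £1,026,000 passes to the siblings and their issue.
Counting each half-blood sibling's line as half a unit, there are 9/2 units in £1,026,000, so one unit is £228,000. Whole-blood lines (Efua, Oren, Matthias, and Chioma) take £228,000 each; half-blood lines (Zofia) take £114,000 each.
Efua's share (£228,000) is divided into 2 shares of £114,000: Niko and Joaquin each take £114,000.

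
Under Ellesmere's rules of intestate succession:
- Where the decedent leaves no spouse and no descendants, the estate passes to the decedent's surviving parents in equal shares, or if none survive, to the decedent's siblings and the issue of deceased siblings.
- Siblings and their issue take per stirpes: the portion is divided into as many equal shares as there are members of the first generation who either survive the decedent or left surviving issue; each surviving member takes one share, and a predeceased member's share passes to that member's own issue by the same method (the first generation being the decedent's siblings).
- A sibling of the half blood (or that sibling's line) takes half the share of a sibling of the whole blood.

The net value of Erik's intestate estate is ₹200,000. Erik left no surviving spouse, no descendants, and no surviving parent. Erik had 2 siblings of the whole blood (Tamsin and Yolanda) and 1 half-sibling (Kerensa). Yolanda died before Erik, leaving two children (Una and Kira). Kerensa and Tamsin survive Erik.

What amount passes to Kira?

Kira receives ₹40,000.

The entire ₹200,000 passes to the siblings and their issue.
Counting each half-blood sibling's line as half a unit, there are 5/2 units in ₹200,000, so one unit is ₹80,000. Whole-blood lines (Tamsin and Yolanda) take ₹80,000 each; half-blood lines (Kerensa) take ₹40,000 each.
Yolanda's share (₹80,000) is divided into 2 shares of ₹40,000: Una and Kira each take ₹40,000.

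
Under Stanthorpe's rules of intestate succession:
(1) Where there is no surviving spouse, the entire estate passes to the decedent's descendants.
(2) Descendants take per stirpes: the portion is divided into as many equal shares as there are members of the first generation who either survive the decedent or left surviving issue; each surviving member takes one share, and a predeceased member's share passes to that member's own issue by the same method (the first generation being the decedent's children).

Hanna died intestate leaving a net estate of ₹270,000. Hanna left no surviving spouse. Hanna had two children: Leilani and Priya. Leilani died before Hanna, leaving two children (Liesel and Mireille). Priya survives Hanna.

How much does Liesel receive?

The entire ₹270,000 passes to the descendants.
That amount (₹270,000) is divided into 2 shares of ₹135,000: Priya takes ₹135,000; Leilani's ₹135,000 share passes to Leilani's issue.
Leilani's share (₹135,000) is divided into 2 shares of ₹67,500: Liesel and Mireille each take ₹67,500.

Liesel receives ₹67,500.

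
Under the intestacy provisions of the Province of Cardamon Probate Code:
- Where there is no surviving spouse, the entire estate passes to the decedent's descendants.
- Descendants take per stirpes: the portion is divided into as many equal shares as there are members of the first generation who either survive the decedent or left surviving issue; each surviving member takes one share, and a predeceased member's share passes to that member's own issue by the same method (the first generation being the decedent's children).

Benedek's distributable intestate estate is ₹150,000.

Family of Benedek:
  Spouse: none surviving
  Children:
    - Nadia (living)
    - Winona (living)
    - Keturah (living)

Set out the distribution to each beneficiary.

The entire ₹150,000 passes to the descendants.
That amount (₹150,000) is divided into 3 shares of ₹50,000: Nadia, Winona, and Keturah each take ₹50,000.

Nadia: ₹50,000; Winona: ₹50,000; Keturah: ₹50,000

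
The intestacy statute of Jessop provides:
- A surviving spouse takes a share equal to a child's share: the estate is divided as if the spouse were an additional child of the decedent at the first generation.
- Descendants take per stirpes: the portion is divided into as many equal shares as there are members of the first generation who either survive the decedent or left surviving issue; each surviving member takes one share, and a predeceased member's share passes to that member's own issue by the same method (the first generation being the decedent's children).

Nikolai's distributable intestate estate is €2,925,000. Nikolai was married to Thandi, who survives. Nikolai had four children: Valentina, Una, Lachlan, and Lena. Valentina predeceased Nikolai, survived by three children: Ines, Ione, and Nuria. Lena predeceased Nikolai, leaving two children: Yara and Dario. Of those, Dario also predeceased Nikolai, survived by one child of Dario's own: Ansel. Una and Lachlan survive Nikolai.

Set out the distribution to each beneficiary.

The spouse counts as an additional share at the children's level, so there are 5 primary shares of €585,000. Thandi takes one such share (€585,000).
The children's combined portion (€2,340,000) is divided into 4 shares of €585,000: Una and Lachlan each take €585,000; Valentina's €585,000 share passes to Valentina's issue; Lena's €585,000 share passes to Lena's issue.
Valentina's share (€585,000) is divided into 3 shares of €195,000: Ines, Ione, and Nuria each take €195,000.
Lena's share (€585,000) is divided into 2 shares of €292,500: Yara takes €292,500; Dario's €292,500 share passes to Dario's issue.
Dario's share (€292,500) passes entirely to Ansel.

Thandi: €585,000; Ines: €195,000; Ione: €195,000; Nuria: €195,000; Una: €585,000; Lachlan: €585,000; Yara: €292,500; Ansel: €292,500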